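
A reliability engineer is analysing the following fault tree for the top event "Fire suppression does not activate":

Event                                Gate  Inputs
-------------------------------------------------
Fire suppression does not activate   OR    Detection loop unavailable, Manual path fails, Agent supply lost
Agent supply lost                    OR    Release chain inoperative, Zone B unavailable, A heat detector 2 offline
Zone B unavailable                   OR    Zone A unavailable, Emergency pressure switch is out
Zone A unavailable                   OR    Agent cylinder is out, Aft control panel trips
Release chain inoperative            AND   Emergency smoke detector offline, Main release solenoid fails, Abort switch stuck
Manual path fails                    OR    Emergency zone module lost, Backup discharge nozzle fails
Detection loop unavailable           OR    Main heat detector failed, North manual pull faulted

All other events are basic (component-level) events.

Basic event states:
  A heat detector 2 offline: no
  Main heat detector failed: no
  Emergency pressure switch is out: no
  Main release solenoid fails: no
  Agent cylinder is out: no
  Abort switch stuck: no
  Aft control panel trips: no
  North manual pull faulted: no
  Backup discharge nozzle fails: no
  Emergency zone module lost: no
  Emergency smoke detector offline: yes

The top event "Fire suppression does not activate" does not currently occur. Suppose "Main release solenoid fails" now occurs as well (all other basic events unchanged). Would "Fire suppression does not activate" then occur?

No

Counterfactual: set "Main release solenoid fails" to occurred.
Detection loop unavailable [OR]: Main heat detector failed=not, North manual pull faulted=not → no input occurs → does not occur.
Manual path fails [OR]: Emergency zone module lost=not, Backup discharge nozzle fails=not → no input occurs → does not occur.
Release chain inoperative [AND]: Emergency smoke detector offline=occurs, Main release solenoid fails=occurs, Abort switch stuck=not → not all inputs occur → does not occur.
Zone A unavailable [OR]: Agent cylinder is out=not, Aft control panel trips=not → no input occurs → does not occur.
Zone B unavailable [OR]: Zone A unavailable=not, Emergency pressure switch is out=not → no input occurs → does not occur.
Agent supply lost [OR]: Release chain inoperative=not, Zone B unavailable=not, A heat detector 2 offline=not → no input occurs → does not occur.
Fire suppression does not activate [OR]: Detection loop unavailable=not, Manual path fails=not, Agent supply lost=not → no input occurs → does not occur.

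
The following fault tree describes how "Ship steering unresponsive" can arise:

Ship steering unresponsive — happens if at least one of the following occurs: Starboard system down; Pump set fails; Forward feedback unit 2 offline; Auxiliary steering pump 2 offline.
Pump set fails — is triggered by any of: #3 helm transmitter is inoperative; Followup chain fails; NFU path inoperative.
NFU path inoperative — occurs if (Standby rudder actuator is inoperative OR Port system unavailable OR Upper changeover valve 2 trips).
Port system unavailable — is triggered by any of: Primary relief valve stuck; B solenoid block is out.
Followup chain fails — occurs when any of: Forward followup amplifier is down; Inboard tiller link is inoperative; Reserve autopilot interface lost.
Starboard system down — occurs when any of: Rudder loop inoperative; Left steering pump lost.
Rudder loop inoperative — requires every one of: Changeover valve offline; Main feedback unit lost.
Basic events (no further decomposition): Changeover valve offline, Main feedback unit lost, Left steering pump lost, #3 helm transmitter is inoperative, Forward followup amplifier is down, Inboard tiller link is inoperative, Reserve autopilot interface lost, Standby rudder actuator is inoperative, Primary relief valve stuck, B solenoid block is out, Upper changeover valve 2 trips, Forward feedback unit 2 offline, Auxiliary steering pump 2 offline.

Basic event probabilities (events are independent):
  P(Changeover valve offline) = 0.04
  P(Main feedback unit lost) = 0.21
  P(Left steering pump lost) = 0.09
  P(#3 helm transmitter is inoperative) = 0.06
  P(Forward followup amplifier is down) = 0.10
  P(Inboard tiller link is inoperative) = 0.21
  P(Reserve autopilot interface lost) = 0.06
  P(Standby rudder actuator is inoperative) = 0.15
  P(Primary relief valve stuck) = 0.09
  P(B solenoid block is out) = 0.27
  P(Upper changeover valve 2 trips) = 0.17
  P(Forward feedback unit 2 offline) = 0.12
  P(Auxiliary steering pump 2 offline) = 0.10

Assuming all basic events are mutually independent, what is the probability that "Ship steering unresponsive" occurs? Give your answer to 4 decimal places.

P(Rudder loop inoperative) [AND] = 0.04 × 0.21 = 0.008400
P(Starboard system down) [OR] = 1 − (1−0.008400) × (1−0.09) = 0.097644
P(Followup chain fails) [OR] = 1 − (1−0.10) × (1−0.21) × (1−0.06) = 0.331660
P(Port system unavailable) [OR] = 1 − (1−0.09) × (1−0.27) = 0.335700
P(NFU path inoperative) [OR] = 1 − (1−0.15) × (1−0.335700) × (1−0.17) = 0.531336
P(Pump set fails) [OR] = 1 − (1−0.06) × (1−0.331660) × (1−0.531336) = 0.705567
P(Ship steering unresponsive) [OR] = 1 − (1−0.097644) × (1−0.705567) × (1−0.12) × (1−0.10) = 0.789579
Rounded to 4 decimal places: P(Ship steering unresponsive) ≈ 0.7896.

0.7896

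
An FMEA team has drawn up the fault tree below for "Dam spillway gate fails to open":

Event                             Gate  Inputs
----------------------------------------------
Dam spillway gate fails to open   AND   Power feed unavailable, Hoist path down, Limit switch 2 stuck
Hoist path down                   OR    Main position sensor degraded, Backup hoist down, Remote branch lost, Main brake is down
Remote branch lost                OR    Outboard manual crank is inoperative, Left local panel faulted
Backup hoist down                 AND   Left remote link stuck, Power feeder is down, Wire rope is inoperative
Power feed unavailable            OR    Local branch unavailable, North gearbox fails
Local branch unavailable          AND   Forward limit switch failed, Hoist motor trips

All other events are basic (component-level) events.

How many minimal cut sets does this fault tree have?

10

Local branch unavailable [AND]: one cut set from each child combined → 1 × 1 = 1 cut set(s).
Power feed unavailable [OR]: union of children's cut sets → 2 cut set(s).
Backup hoist down [AND]: one cut set from each child combined → 1 × 1 × 1 = 1 cut set(s).
Remote branch lost [OR]: union of children's cut sets → 2 cut set(s).
Hoist path down [OR]: union of children's cut sets → 5 cut set(s).
Dam spillway gate fails to open [AND]: one cut set from each child combined → 2 × 5 × 1 = 10 cut set(s).
Minimal cut sets: {Forward limit switch failed, Hoist motor trips, Limit switch 2 stuck, Main position sensor degraded}; {Forward limit switch failed, Hoist motor trips, Left remote link stuck, Limit switch 2 stuck, Power feeder is down, Wire rope is inoperative}; {Forward limit switch failed, Hoist motor trips, Limit switch 2 stuck, Outboard manual crank is inoperative}; {Forward limit switch failed, Hoist motor trips, Left local panel faulted, Limit switch 2 stuck}; {Forward limit switch failed, Hoist motor trips, Limit switch 2 stuck, Main brake is down}; {Limit switch 2 stuck, Main position sensor degraded, North gearbox fails}; {Left remote link stuck, Limit switch 2 stuck, North gearbox fails, Power feeder is down, Wire rope is inoperative}; {Limit switch 2 stuck, North gearbox fails, Outboard manual crank is inoperative}; {Left local panel faulted, Limit switch 2 stuck, North gearbox fails}; {Limit switch 2 stuck, Main brake is down, North gearbox fails}.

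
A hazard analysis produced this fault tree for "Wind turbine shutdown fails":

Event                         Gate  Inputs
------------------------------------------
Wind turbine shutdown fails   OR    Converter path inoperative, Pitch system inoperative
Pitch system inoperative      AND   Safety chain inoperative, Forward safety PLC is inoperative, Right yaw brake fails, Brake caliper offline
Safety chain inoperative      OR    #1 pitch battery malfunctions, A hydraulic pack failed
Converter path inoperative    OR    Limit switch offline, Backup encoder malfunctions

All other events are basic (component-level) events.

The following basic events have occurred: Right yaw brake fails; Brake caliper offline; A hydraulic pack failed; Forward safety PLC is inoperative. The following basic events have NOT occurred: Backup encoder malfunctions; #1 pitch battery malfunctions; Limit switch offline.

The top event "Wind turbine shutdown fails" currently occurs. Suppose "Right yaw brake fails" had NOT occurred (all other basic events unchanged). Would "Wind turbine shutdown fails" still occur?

Counterfactual: set "Right yaw brake fails" to not occurred.
Converter path inoperative [OR]: Limit switch offline=not, Backup encoder malfunctions=not → no input occurs → does not occur.
Safety chain inoperative [OR]: #1 pitch battery malfunctions=not, A hydraulic pack failed=occurs → at least one input occurs → occurs.
Pitch system inoperative [AND]: Safety chain inoperative=occurs, Forward safety PLC is inoperative=occurs, Right yaw brake fails=not, Brake caliper offline=occurs → not all inputs occur → does not occur.
Wind turbine shutdown fails [OR]: Converter path inoperative=not, Pitch system inoperative=not → no input occurs → does not occur.

No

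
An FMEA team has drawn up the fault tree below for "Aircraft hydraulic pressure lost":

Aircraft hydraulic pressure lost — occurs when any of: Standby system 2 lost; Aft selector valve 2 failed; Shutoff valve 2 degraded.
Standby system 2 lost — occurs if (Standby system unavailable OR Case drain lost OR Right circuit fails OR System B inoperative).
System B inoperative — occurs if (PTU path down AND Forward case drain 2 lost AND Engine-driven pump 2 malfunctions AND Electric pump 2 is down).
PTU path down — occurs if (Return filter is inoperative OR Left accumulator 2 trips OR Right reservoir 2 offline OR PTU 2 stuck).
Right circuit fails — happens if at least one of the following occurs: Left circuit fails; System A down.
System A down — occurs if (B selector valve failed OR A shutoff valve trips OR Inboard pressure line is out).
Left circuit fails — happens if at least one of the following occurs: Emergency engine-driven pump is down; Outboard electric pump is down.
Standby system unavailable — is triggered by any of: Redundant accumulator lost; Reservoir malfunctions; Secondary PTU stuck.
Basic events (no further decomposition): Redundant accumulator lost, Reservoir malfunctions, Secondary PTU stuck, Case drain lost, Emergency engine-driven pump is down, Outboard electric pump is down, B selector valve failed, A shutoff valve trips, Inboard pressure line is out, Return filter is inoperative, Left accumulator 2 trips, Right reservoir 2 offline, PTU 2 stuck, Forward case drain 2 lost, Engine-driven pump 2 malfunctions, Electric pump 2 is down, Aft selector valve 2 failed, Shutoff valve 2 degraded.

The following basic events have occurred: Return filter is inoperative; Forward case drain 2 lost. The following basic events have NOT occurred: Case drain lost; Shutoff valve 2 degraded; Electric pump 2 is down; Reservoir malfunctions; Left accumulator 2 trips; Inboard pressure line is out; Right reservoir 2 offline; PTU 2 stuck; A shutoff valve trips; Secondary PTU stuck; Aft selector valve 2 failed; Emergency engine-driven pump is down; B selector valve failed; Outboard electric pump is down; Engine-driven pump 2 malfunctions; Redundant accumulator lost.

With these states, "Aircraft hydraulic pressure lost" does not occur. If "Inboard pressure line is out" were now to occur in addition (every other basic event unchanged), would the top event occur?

Yes

Counterfactual: set "Inboard pressure line is out" to occurred.
Standby system unavailable [OR]: Redundant accumulator lost=not, Reservoir malfunctions=not, Secondary PTU stuck=not → no input occurs → does not occur.
Left circuit fails [OR]: Emergency engine-driven pump is down=not, Outboard electric pump is down=not → no input occurs → does not occur.
System A down [OR]: B selector valve failed=not, A shutoff valve trips=not, Inboard pressure line is out=occurs → at least one input occurs → occurs.
Right circuit fails [OR]: Left circuit fails=not, System A down=occurs → at least one input occurs → occurs.
PTU path down [OR]: Return filter is inoperative=occurs, Left accumulator 2 trips=not, Right reservoir 2 offline=not, PTU 2 stuck=not → at least one input occurs → occurs.
System B inoperative [AND]: PTU path down=occurs, Forward case drain 2 lost=occurs, Engine-driven pump 2 malfunctions=not, Electric pump 2 is down=not → not all inputs occur → does not occur.
Standby system 2 lost [OR]: Standby system unavailable=not, Case drain lost=not, Right circuit fails=occurs, System B inoperative=not → at least one input occurs → occurs.
Aircraft hydraulic pressure lost [OR]: Standby system 2 lost=occurs, Aft selector valve 2 failed=not, Shutoff valve 2 degraded=not → at least one input occurs → occurs.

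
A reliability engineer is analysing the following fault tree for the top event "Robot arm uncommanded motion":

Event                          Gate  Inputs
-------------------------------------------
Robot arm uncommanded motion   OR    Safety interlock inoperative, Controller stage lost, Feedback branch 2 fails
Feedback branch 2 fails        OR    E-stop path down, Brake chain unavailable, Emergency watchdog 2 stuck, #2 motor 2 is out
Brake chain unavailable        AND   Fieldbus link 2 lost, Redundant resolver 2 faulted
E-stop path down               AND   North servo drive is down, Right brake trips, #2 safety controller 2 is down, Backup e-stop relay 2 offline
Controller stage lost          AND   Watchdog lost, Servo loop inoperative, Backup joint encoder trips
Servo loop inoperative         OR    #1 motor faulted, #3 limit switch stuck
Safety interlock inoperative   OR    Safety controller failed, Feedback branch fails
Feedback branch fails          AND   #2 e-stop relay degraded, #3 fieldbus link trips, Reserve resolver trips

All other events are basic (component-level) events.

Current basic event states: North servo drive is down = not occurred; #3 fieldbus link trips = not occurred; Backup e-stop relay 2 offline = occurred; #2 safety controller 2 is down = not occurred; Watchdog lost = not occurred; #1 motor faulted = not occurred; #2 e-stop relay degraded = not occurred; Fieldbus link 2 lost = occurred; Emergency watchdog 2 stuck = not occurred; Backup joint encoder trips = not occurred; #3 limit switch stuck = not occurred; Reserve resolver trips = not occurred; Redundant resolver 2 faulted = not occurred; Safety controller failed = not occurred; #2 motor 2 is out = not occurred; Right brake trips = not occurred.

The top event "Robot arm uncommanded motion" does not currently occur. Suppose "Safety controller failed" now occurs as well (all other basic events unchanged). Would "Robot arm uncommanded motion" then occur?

Counterfactual: set "Safety controller failed" to occurred.
Feedback branch fails [AND]: #2 e-stop relay degraded=not, #3 fieldbus link trips=not, Reserve resolver trips=not → not all inputs occur → does not occur.
Safety interlock inoperative [OR]: Safety controller failed=occurs, Feedback branch fails=not → at least one input occurs → occurs.
Servo loop inoperative [OR]: #1 motor faulted=not, #3 limit switch stuck=not → no input occurs → does not occur.
Controller stage lost [AND]: Watchdog lost=not, Servo loop inoperative=not, Backup joint encoder trips=not → not all inputs occur → does not occur.
E-stop path down [AND]: North servo drive is down=not, Right brake trips=not, #2 safety controller 2 is down=not, Backup e-stop relay 2 offline=occurs → not all inputs occur → does not occur.
Brake chain unavailable [AND]: Fieldbus link 2 lost=occurs, Redundant resolver 2 faulted=not → not all inputs occur → does not occur.
Feedback branch 2 fails [OR]: E-stop path down=not, Brake chain unavailable=not, Emergency watchdog 2 stuck=not, #2 motor 2 is out=not → no input occurs → does not occur.
Robot arm uncommanded motion [OR]: Safety interlock inoperative=occurs, Controller stage lost=not, Feedback branch 2 fails=not → at least one input occurs → occurs.

Yes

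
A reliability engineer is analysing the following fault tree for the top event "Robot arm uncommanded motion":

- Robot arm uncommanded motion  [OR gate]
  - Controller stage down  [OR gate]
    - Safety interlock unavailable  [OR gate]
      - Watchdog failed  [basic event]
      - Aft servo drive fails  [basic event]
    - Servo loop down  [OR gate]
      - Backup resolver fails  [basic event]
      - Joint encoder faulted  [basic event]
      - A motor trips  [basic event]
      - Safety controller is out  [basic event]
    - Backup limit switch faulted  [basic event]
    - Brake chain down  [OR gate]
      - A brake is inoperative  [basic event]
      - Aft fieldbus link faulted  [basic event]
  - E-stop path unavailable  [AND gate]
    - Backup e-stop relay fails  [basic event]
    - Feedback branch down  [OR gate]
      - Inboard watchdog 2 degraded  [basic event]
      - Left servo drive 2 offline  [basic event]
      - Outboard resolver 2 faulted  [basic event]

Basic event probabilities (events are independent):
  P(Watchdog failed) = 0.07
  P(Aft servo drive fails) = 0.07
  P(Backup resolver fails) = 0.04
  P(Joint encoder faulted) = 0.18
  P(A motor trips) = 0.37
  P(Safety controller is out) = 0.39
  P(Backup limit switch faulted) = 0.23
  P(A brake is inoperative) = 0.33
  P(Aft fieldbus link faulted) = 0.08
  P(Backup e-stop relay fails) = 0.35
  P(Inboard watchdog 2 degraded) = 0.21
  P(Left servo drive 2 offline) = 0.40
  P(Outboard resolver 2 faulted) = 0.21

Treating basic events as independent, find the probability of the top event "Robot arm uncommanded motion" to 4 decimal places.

0.9030

P(Safety interlock unavailable) [OR] = 1 − (1−0.07) × (1−0.07) = 0.135100
P(Servo loop down) [OR] = 1 − (1−0.04) × (1−0.18) × (1−0.37) × (1−0.39) = 0.697479
P(Brake chain down) [OR] = 1 − (1−0.33) × (1−0.08) = 0.383600
P(Controller stage down) [OR] = 1 − (1−0.135100) × (1−0.697479) × (1−0.23) × (1−0.383600) = 0.875813
P(Feedback branch down) [OR] = 1 − (1−0.21) × (1−0.40) × (1−0.21) = 0.625540
P(E-stop path unavailable) [AND] = 0.35 × 0.625540 = 0.218939
P(Robot arm uncommanded motion) [OR] = 1 − (1−0.875813) × (1−0.218939) = 0.903002
Rounded to 4 decimal places: P(Robot arm uncommanded motion) ≈ 0.9030.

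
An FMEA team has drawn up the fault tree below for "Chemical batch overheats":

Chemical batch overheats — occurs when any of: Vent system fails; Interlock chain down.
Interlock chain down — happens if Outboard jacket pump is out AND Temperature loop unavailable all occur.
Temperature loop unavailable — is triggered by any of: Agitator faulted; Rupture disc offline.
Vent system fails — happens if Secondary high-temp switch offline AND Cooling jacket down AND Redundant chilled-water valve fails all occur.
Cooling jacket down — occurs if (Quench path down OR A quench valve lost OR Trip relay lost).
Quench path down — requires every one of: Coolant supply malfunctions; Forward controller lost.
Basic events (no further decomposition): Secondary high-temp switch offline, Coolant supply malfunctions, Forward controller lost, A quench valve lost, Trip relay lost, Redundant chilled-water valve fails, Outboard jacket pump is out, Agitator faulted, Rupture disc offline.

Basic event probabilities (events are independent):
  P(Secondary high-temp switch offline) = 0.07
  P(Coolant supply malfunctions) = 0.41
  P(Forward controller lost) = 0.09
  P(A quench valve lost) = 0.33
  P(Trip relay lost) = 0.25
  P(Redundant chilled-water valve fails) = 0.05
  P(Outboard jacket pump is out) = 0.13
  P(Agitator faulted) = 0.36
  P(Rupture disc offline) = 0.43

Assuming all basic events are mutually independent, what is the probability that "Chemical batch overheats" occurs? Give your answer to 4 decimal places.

P(Quench path down) [AND] = 0.41 × 0.09 = 0.036900
P(Cooling jacket down) [OR] = 1 − (1−0.036900) × (1−0.33) × (1−0.25) = 0.516042
P(Vent system fails) [AND] = 0.07 × 0.516042 × 0.05 = 0.001806
P(Temperature loop unavailable) [OR] = 1 − (1−0.36) × (1−0.43) = 0.635200
P(Interlock chain down) [AND] = 0.13 × 0.635200 = 0.082576
P(Chemical batch overheats) [OR] = 1 − (1−0.001806) × (1−0.082576) = 0.084233
Rounded to 4 decimal places: P(Chemical batch overheats) ≈ 0.0842.

0.0842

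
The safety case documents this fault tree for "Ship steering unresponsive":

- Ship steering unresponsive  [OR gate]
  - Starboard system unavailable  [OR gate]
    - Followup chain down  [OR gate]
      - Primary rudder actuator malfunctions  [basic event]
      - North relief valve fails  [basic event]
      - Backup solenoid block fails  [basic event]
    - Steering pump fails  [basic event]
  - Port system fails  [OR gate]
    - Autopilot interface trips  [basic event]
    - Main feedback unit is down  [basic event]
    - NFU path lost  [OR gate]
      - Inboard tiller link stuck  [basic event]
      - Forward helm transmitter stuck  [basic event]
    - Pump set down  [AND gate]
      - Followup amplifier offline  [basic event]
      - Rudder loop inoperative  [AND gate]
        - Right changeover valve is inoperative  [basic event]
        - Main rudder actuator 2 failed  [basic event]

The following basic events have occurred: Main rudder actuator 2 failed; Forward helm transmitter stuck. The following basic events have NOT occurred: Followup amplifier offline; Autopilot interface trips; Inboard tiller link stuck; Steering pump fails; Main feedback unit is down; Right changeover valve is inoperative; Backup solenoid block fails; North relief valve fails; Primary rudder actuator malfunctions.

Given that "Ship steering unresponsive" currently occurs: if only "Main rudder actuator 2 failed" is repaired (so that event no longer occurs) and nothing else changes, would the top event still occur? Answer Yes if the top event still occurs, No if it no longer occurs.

Counterfactual: set "Main rudder actuator 2 failed" to not occurred.
Followup chain down [OR]: Primary rudder actuator malfunctions=not, North relief valve fails=not, Backup solenoid block fails=not → no input occurs → does not occur.
Starboard system unavailable [OR]: Followup chain down=not, Steering pump fails=not → no input occurs → does not occur.
NFU path lost [OR]: Inboard tiller link stuck=not, Forward helm transmitter stuck=occurs → at least one input occurs → occurs.
Rudder loop inoperative [AND]: Right changeover valve is inoperative=not, Main rudder actuator 2 failed=not → not all inputs occur → does not occur.
Pump set down [AND]: Followup amplifier offline=not, Rudder loop inoperative=not → not all inputs occur → does not occur.
Port system fails [OR]: Autopilot interface trips=not, Main feedback unit is down=not, NFU path lost=occurs, Pump set down=not → at least one input occurs → occurs.
Ship steering unresponsive [OR]: Starboard system unavailable=not, Port system fails=occurs → at least one input occurs → occurs.

Yes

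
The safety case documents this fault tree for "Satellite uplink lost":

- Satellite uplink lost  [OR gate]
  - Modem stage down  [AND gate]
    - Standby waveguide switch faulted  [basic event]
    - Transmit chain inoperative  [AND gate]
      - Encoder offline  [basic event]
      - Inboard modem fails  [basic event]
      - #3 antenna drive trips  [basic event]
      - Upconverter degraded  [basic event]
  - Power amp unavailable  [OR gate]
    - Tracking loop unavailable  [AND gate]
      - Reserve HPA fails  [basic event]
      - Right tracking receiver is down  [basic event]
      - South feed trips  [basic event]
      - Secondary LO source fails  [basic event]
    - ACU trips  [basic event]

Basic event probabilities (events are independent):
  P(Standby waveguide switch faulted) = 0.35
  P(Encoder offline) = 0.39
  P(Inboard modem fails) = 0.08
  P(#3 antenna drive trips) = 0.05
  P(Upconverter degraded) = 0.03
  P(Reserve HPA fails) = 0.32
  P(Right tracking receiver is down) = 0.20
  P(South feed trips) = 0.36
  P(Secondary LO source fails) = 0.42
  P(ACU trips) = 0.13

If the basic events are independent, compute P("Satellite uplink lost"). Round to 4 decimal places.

P(Transmit chain inoperative) [AND] = 0.39 × 0.08 × 0.05 × 0.03 = 0.000047
P(Modem stage down) [AND] = 0.35 × 0.000047 = 0.000016
P(Tracking loop unavailable) [AND] = 0.32 × 0.20 × 0.36 × 0.42 = 0.009677
P(Power amp unavailable) [OR] = 1 − (1−0.009677) × (1−0.13) = 0.138419
P(Satellite uplink lost) [OR] = 1 − (1−0.000016) × (1−0.138419) = 0.138433
Rounded to 4 decimal places: P(Satellite uplink lost) ≈ 0.1384.

0.1384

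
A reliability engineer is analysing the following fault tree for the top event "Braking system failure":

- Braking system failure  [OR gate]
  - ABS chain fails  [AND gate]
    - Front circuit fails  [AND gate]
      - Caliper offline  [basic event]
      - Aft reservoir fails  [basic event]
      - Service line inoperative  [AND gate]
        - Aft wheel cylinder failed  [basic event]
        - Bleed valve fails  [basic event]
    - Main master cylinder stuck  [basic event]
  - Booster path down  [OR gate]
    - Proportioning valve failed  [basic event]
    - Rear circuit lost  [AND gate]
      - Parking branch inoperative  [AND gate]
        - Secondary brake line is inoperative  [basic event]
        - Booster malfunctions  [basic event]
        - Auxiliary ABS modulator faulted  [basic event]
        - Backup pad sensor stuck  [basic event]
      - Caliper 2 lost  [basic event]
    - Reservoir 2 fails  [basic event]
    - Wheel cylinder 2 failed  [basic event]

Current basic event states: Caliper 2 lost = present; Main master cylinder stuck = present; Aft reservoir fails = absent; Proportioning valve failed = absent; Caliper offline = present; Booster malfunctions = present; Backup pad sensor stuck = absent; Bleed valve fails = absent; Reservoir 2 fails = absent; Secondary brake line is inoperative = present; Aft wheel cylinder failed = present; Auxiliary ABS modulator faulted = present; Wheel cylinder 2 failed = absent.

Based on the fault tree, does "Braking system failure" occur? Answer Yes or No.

Service line inoperative [AND]: Aft wheel cylinder failed=occurs, Bleed valve fails=not → not all inputs occur → does not occur.
Front circuit fails [AND]: Caliper offline=occurs, Aft reservoir fails=not, Service line inoperative=not → not all inputs occur → does not occur.
ABS chain fails [AND]: Front circuit fails=not, Main master cylinder stuck=occurs → not all inputs occur → does not occur.
Parking branch inoperative [AND]: Secondary brake line is inoperative=occurs, Booster malfunctions=occurs, Auxiliary ABS modulator faulted=occurs, Backup pad sensor stuck=not → not all inputs occur → does not occur.
Rear circuit lost [AND]: Parking branch inoperative=not, Caliper 2 lost=occurs → not all inputs occur → does not occur.
Booster path down [OR]: Proportioning valve failed=not, Rear circuit lost=not, Reservoir 2 fails=not, Wheel cylinder 2 failed=not → no input occurs → does not occur.
Braking system failure [OR]: ABS chain fails=not, Booster path down=not → no input occurs → does not occur.

No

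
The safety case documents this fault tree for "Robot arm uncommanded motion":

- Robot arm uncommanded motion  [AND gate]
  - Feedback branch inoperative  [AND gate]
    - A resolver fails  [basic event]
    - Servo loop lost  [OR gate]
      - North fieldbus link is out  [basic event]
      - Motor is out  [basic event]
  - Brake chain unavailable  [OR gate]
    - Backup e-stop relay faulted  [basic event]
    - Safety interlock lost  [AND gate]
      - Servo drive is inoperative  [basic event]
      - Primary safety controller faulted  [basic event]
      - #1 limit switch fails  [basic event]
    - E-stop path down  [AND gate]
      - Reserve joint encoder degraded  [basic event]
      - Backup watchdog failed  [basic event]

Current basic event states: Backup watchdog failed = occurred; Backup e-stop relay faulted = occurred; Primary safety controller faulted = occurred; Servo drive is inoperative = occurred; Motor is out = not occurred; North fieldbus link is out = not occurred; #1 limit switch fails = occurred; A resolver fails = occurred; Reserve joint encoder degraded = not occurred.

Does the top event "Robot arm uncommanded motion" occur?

No

Servo loop lost [OR]: North fieldbus link is out=not, Motor is out=not → no input occurs → does not occur.
Feedback branch inoperative [AND]: A resolver fails=occurs, Servo loop lost=not → not all inputs occur → does not occur.
Safety interlock lost [AND]: Servo drive is inoperative=occurs, Primary safety controller faulted=occurs, #1 limit switch fails=occurs → all inputs occur → occurs.
E-stop path down [AND]: Reserve joint encoder degraded=not, Backup watchdog failed=occurs → not all inputs occur → does not occur.
Brake chain unavailable [OR]: Backup e-stop relay faulted=occurs, Safety interlock lost=occurs, E-stop path down=not → at least one input occurs → occurs.
Robot arm uncommanded motion [AND]: Feedback branch inoperative=not, Brake chain unavailable=occurs → not all inputs occur → does not occur.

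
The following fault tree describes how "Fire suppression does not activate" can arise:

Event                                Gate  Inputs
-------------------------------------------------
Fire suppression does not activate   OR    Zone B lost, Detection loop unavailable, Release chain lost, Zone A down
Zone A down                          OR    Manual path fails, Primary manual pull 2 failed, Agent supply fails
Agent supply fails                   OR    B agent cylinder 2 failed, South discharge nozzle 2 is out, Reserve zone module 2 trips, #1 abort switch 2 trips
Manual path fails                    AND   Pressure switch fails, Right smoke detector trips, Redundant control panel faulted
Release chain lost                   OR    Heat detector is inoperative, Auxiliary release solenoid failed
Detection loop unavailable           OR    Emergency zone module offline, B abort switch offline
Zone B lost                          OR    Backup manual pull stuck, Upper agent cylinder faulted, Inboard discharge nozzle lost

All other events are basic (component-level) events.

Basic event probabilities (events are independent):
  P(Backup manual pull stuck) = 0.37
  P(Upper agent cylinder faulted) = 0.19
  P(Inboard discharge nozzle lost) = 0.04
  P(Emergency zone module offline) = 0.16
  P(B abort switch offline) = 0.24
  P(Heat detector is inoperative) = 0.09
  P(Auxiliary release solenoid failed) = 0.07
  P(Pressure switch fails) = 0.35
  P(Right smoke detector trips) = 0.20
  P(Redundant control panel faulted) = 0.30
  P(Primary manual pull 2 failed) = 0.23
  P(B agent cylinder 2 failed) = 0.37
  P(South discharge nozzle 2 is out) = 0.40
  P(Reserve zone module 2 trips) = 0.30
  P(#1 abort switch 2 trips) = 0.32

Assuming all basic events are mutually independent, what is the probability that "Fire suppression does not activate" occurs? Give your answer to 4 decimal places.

0.9641

P(Zone B lost) [OR] = 1 − (1−0.37) × (1−0.19) × (1−0.04) = 0.510112
P(Detection loop unavailable) [OR] = 1 − (1−0.16) × (1−0.24) = 0.361600
P(Release chain lost) [OR] = 1 − (1−0.09) × (1−0.07) = 0.153700
P(Manual path fails) [AND] = 0.35 × 0.20 × 0.30 = 0.021000
P(Agent supply fails) [OR] = 1 − (1−0.37) × (1−0.40) × (1−0.30) × (1−0.32) = 0.820072
P(Zone A down) [OR] = 1 − (1−0.021000) × (1−0.23) × (1−0.820072) = 0.864365
P(Fire suppression does not activate) [OR] = 1 − (1−0.510112) × (1−0.361600) × (1−0.153700) × (1−0.864365) = 0.964101
Rounded to 4 decimal places: P(Fire suppression does not activate) ≈ 0.9641.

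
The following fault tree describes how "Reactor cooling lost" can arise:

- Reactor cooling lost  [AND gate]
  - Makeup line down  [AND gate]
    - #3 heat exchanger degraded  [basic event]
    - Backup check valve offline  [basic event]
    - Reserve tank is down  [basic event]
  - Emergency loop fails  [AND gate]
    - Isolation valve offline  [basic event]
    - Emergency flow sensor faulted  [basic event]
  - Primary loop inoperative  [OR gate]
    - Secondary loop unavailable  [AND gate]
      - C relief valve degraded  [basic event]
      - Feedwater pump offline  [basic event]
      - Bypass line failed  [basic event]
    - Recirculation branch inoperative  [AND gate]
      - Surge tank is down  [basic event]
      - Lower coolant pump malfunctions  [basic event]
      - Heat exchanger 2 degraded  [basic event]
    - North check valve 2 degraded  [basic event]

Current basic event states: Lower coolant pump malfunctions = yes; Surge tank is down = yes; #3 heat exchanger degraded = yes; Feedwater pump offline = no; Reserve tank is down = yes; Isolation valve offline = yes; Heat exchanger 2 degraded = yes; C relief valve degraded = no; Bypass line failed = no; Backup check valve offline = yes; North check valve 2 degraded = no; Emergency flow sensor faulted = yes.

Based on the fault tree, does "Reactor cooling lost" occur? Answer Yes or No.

Yes

Makeup line down [AND]: #3 heat exchanger degraded=occurs, Backup check valve offline=occurs, Reserve tank is down=occurs → all inputs occur → occurs.
Emergency loop fails [AND]: Isolation valve offline=occurs, Emergency flow sensor faulted=occurs → all inputs occur → occurs.
Secondary loop unavailable [AND]: C relief valve degraded=not, Feedwater pump offline=not, Bypass line failed=not → not all inputs occur → does not occur.
Recirculation branch inoperative [AND]: Surge tank is down=occurs, Lower coolant pump malfunctions=occurs, Heat exchanger 2 degraded=occurs → all inputs occur → occurs.
Primary loop inoperative [OR]: Secondary loop unavailable=not, Recirculation branch inoperative=occurs, North check valve 2 degraded=not → at least one input occurs → occurs.
Reactor cooling lost [AND]: Makeup line down=occurs, Emergency loop fails=occurs, Primary loop inoperative=occurs → all inputs occur → occurs.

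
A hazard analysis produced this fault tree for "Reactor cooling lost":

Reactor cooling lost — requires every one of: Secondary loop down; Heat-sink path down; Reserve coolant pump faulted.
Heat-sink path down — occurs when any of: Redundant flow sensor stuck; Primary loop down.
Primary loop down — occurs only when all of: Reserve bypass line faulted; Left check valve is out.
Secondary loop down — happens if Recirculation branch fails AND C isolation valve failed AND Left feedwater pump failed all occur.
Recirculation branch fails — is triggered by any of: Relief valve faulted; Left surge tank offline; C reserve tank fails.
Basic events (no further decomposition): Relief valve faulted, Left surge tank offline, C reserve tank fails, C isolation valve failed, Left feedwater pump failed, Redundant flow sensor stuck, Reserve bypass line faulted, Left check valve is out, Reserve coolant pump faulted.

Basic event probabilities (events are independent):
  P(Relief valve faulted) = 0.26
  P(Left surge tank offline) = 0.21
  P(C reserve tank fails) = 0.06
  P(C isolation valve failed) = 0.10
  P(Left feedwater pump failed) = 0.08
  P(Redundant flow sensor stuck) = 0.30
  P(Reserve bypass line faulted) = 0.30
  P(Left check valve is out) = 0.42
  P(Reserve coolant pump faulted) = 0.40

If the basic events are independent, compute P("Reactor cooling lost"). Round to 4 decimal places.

0.0006

P(Recirculation branch fails) [OR] = 1 − (1−0.26) × (1−0.21) × (1−0.06) = 0.450476
P(Secondary loop down) [AND] = 0.450476 × 0.10 × 0.08 = 0.003604
P(Primary loop down) [AND] = 0.30 × 0.42 = 0.126000
P(Heat-sink path down) [OR] = 1 − (1−0.30) × (1−0.126000) = 0.388200
P(Reactor cooling lost) [AND] = 0.003604 × 0.388200 × 0.40 = 0.000560
Rounded to 4 decimal places: P(Reactor cooling lost) ≈ 0.0006.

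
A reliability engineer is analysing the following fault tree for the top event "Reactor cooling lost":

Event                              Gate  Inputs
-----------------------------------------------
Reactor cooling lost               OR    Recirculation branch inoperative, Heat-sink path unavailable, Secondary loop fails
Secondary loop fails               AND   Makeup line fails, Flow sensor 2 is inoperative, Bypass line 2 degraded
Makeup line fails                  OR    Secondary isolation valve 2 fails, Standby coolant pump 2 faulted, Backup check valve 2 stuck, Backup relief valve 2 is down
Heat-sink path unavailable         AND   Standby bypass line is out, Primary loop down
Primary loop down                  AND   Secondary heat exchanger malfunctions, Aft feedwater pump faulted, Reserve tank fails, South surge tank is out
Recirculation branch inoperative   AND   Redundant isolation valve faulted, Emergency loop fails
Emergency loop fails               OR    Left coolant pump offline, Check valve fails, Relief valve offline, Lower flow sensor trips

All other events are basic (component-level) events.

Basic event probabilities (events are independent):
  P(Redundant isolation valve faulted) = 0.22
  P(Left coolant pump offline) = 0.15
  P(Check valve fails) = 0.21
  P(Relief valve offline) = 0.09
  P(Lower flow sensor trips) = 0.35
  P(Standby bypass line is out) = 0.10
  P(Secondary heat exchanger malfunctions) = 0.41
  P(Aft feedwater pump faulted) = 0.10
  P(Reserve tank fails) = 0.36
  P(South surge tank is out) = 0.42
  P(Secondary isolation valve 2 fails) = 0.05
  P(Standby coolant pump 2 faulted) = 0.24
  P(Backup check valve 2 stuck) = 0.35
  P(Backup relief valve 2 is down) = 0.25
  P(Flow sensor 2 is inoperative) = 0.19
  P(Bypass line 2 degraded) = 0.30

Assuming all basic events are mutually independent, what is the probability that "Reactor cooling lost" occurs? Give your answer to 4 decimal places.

0.1652

P(Emergency loop fails) [OR] = 1 − (1−0.15) × (1−0.21) × (1−0.09) × (1−0.35) = 0.602808
P(Recirculation branch inoperative) [AND] = 0.22 × 0.602808 = 0.132618
P(Primary loop down) [AND] = 0.41 × 0.10 × 0.36 × 0.42 = 0.006199
P(Heat-sink path unavailable) [AND] = 0.10 × 0.006199 = 0.000620
P(Makeup line fails) [OR] = 1 − (1−0.05) × (1−0.24) × (1−0.35) × (1−0.25) = 0.648025
P(Secondary loop fails) [AND] = 0.648025 × 0.19 × 0.30 = 0.036937
P(Reactor cooling lost) [OR] = 1 − (1−0.132618) × (1−0.000620) × (1−0.036937) = 0.165174
Rounded to 4 decimal places: P(Reactor cooling lost) ≈ 0.1652.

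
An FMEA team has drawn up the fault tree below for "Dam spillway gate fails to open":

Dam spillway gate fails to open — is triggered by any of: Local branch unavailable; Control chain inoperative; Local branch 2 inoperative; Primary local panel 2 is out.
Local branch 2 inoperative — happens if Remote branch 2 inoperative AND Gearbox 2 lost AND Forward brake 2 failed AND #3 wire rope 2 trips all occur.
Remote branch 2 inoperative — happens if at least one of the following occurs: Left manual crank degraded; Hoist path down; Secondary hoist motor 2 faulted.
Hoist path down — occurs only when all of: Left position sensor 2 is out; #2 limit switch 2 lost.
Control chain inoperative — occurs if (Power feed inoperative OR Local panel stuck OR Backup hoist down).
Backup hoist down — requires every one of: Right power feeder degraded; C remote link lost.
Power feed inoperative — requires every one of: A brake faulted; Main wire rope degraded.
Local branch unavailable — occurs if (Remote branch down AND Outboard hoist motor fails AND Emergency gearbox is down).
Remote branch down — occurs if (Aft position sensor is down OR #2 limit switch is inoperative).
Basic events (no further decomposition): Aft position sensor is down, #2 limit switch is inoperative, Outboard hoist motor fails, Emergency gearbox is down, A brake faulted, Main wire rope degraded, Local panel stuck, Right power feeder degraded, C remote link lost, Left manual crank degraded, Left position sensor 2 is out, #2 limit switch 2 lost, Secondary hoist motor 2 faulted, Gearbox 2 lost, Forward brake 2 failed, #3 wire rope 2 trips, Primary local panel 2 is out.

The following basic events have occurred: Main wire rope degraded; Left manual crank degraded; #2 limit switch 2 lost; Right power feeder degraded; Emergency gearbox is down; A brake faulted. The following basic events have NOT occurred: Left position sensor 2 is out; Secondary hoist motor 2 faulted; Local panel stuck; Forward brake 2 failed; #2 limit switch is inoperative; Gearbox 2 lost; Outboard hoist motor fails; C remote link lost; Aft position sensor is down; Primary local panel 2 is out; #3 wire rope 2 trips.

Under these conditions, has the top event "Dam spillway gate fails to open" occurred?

Yes

Remote branch down [OR]: Aft position sensor is down=not, #2 limit switch is inoperative=not → no input occurs → does not occur.
Local branch unavailable [AND]: Remote branch down=not, Outboard hoist motor fails=not, Emergency gearbox is down=occurs → not all inputs occur → does not occur.
Power feed inoperative [AND]: A brake faulted=occurs, Main wire rope degraded=occurs → all inputs occur → occurs.
Backup hoist down [AND]: Right power feeder degraded=occurs, C remote link lost=not → not all inputs occur → does not occur.
Control chain inoperative [OR]: Power feed inoperative=occurs, Local panel stuck=not, Backup hoist down=not → at least one input occurs → occurs.
Hoist path down [AND]: Left position sensor 2 is out=not, #2 limit switch 2 lost=occurs → not all inputs occur → does not occur.
Remote branch 2 inoperative [OR]: Left manual crank degraded=occurs, Hoist path down=not, Secondary hoist motor 2 faulted=not → at least one input occurs → occurs.
Local branch 2 inoperative [AND]: Remote branch 2 inoperative=occurs, Gearbox 2 lost=not, Forward brake 2 failed=not, #3 wire rope 2 trips=not → not all inputs occur → does not occur.
Dam spillway gate fails to open [OR]: Local branch unavailable=not, Control chain inoperative=occurs, Local branch 2 inoperative=not, Primary local panel 2 is out=not → at least one input occurs → occurs.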